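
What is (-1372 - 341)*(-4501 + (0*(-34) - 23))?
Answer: 7749612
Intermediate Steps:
(-1372 - 341)*(-4501 + (0*(-34) - 23)) = -1713*(-4501 + (0 - 23)) = -1713*(-4501 - 23) = -1713*(-4524) = 7749612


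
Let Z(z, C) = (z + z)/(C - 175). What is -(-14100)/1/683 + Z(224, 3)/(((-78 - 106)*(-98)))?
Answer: 97613617/4728409 ≈ 20.644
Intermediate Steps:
Z(z, C) = 2*z/(-175 + C) (Z(z, C) = (2*z)/(-175 + C) = 2*z/(-175 + C))
-(-14100)/1/683 + Z(224, 3)/(((-78 - 106)*(-98))) = -(-14100)/1/683 + (2*224/(-175 + 3))/(((-78 - 106)*(-98))) = -(-14100)*(1/683) + (2*224/(-172))/((-184*(-98))) = -1410*(-10)*(1/683) + (2*224*(-1/172))/18032 = 14100*(1/683) - 112/43*1/18032 = 14100/683 - 1/6923 = 97613617/4728409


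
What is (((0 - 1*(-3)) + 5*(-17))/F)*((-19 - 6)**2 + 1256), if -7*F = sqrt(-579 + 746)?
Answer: 1079694*sqrt(167)/167 ≈ 83549.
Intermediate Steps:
F = -sqrt(167)/7 (F = -sqrt(-579 + 746)/7 = -sqrt(167)/7 ≈ -1.8461)
(((0 - 1*(-3)) + 5*(-17))/F)*((-19 - 6)**2 + 1256) = (((0 - 1*(-3)) + 5*(-17))/((-sqrt(167)/7)))*((-19 - 6)**2 + 1256) = (((0 + 3) - 85)*(-7*sqrt(167)/167))*((-25)**2 + 1256) = ((3 - 85)*(-7*sqrt(167)/167))*(625 + 1256) = -(-574)*sqrt(167)/167*1881 = (574*sqrt(167)/167)*1881 = 1079694*sqrt(167)/167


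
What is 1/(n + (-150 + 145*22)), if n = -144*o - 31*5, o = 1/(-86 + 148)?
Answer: 31/89363 ≈ 0.00034690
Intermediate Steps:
o = 1/62 ≈ 0.016129
n = -4877/31 (n = -144*1/62 - 31*5 = -72/31 - 155 = -4877/31 ≈ -157.32)
1/(n + (-150 + 145*22)) = 1/(-4877/31 + (-150 + 145*22)) = 1/(-4877/31 + (-150 + 3190)) = 1/(-4877/31 + 3040) = 1/(89363/31) = 31/89363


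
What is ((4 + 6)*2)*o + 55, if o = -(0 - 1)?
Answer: 75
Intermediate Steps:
o = 1 (o = -1*(-1) = 1)
((4 + 6)*2)*o + 55 = ((4 + 6)*2)*1 + 55 = (10*2)*1 + 55 = 20*1 + 55 = 20 + 55 = 75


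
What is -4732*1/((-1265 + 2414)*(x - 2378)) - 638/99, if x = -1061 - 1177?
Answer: -25631407/3977838 ≈ -6.4436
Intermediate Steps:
x = -2238
-4732*1/((-1265 + 2414)*(x - 2378)) - 638/99 = -4732*1/((-2238 - 2378)*(-1265 + 2414)) - 638/99 = -4732/(1149*(-4616)) - 638*1/99 = -4732/(-5303784) - 58/9 = -4732*(-1/5303784) - 58/9 = 1183/1325946 - 58/9 = -25631407/3977838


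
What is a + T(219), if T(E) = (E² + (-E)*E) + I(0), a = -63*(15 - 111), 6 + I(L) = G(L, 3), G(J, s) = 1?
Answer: 6043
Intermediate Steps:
I(L) = -5 (I(L) = -6 + 1 = -5)
a = 6048 (a = -63*(-96) = 6048)
T(E) = -5 (T(E) = (E² + (-E)*E) - 5 = (E² - E²) - 5 = 0 - 5 = -5)
a + T(219) = 6048 - 5 = 6043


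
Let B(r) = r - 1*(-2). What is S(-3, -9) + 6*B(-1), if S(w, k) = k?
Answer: -3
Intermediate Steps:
B(r) = 2 + r (B(r) = r + 2 = 2 + r)
S(-3, -9) + 6*B(-1) = -9 + 6*(2 - 1) = -9 + 6*1 = -9 + 6 = -3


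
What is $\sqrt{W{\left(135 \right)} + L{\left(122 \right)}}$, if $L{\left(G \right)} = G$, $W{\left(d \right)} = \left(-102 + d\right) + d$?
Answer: $\sqrt{290} \approx 17.029$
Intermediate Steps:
$W{\left(d \right)} = -102 + 2 d$
$\sqrt{W{\left(135 \right)} + L{\left(122 \right)}} = \sqrt{\left(-102 + 2 \cdot 135\right) + 122} = \sqrt{\left(-102 + 270\right) + 122} = \sqrt{168 + 122} = \sqrt{290}$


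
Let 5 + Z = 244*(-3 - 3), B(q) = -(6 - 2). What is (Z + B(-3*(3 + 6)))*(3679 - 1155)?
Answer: -3717852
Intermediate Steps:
B(q) = -4 (B(q) = -1*4 = -4)
Z = -1469 (Z = -5 + 244*(-3 - 3) = -5 + 244*(-6) = -5 - 1464 = -1469)
(Z + B(-3*(3 + 6)))*(3679 - 1155) = (-1469 - 4)*(3679 - 1155) = -1473*2524 = -3717852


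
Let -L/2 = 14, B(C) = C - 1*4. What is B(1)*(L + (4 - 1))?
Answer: 75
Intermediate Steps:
B(C) = -4 + C (B(C) = C - 4 = -4 + C)
L = -28 (L = -2*14 = -28)
B(1)*(L + (4 - 1)) = (-4 + 1)*(-28 + (4 - 1)) = -3*(-28 + 3) = -3*(-25) = 75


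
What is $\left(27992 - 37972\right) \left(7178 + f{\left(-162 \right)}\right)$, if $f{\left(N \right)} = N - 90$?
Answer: $-69121480$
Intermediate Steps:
$f{\left(N \right)} = -90 + N$ ($f{\left(N \right)} = N - 90 = -90 + N$)
$\left(27992 - 37972\right) \left(7178 + f{\left(-162 \right)}\right) = \left(27992 - 37972\right) \left(7178 - 252\right) = - 9980 \left(7178 - 252\right) = \left(-9980\right) 6926 = -69121480$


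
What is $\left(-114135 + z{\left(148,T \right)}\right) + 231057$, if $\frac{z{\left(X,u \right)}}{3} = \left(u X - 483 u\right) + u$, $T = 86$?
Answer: $30750$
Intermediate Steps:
$z{\left(X,u \right)} = - 1446 u + 3 X u$ ($z{\left(X,u \right)} = 3 \left(\left(u X - 483 u\right) + u\right) = 3 \left(\left(X u - 483 u\right) + u\right) = 3 \left(\left(- 483 u + X u\right) + u\right) = 3 \left(- 482 u + X u\right) = - 1446 u + 3 X u$)
$\left(-114135 + z{\left(148,T \right)}\right) + 231057 = \left(-114135 + 3 \cdot 86 \left(-482 + 148\right)\right) + 231057 = \left(-114135 + 3 \cdot 86 \left(-334\right)\right) + 231057 = \left(-114135 - 86172\right) + 231057 = -200307 + 231057 = 30750$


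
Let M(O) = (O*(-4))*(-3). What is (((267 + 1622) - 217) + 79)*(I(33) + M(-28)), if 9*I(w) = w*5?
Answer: -1668703/3 ≈ -5.5623e+5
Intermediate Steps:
M(O) = 12*O (M(O) = -4*O*(-3) = 12*O)
I(w) = 5*w/9 (I(w) = (w*5)/9 = (5*w)/9 = 5*w/9)
(((267 + 1622) - 217) + 79)*(I(33) + M(-28)) = (((267 + 1622) - 217) + 79)*((5/9)*33 + 12*(-28)) = ((1889 - 217) + 79)*(55/3 - 336) = (1672 + 79)*(-953/3) = 1751*(-953/3) = -1668703/3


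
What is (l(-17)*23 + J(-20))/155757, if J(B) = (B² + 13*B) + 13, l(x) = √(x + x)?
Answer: 51/51919 + 23*I*√34/155757 ≈ 0.0009823 + 0.00086103*I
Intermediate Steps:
l(x) = √2*√x (l(x) = √(2*x) = √2*√x)
J(B) = 13 + B² + 13*B
(l(-17)*23 + J(-20))/155757 = ((√2*√(-17))*23 + (13 + (-20)² + 13*(-20)))/155757 = ((√2*(I*√17))*23 + (13 + 400 - 260))*(1/155757) = ((I*√34)*23 + 153)*(1/155757) = (23*I*√34 + 153)*(1/155757) = (153 + 23*I*√34)*(1/155757) = 51/51919 + 23*I*√34/155757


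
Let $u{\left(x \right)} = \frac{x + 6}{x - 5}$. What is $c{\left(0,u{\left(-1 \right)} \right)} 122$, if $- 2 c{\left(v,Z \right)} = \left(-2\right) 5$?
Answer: $610$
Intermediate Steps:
$u{\left(x \right)} = \frac{6 + x}{-5 + x}$
$c{\left(v,Z \right)} = 5$ ($c{\left(v,Z \right)} = - \frac{\left(-2\right) 5}{2} = \left(- \frac{1}{2}\right) \left(-10\right) = 5$)
$c{\left(0,u{\left(-1 \right)} \right)} 122 = 5 \cdot 122 = 610$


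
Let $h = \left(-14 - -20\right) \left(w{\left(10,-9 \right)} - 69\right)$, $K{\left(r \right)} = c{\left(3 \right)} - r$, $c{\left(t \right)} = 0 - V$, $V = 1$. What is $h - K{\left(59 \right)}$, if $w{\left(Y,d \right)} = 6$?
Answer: $-318$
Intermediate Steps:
$c{\left(t \right)} = -1$ ($c{\left(t \right)} = 0 - 1 = -1$)
$K{\left(r \right)} = -1 - r$
$h = -378$ ($h = \left(-14 - -20\right) \left(6 - 69\right) = \left(-14 + 20\right) \left(-63\right) = 6 \left(-63\right) = -378$)
$h - K{\left(59 \right)} = -378 - \left(-1 - 59\right) = -378 - -60 = -378 + 60 = -318$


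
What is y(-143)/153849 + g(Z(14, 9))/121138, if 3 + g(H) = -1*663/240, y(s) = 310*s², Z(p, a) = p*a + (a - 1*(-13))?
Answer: 61433272933211/1490956812960 ≈ 41.204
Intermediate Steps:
Z(p, a) = 13 + a + a*p (Z(p, a) = a*p + (a + 13) = a*p + (13 + a) = 13 + a + a*p)
g(H) = -461/80 (g(H) = -3 - 1*663/240 = -3 - 663*1/240 = -3 - 221/80 = -461/80)
y(-143)/153849 + g(Z(14, 9))/121138 = (310*(-143)²)/153849 - 461/80/121138 = (310*20449)*(1/153849) - 461/80*1/121138 = 6339190*(1/153849) - 461/9691040 = 6339190/153849 - 461/9691040 = 61433272933211/1490956812960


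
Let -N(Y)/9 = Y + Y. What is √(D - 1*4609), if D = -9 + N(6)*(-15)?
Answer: I*√2998 ≈ 54.754*I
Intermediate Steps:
N(Y) = -18*Y (N(Y) = -9*(Y + Y) = -18*Y)
D = 1611 (D = -9 - 18*6*(-15) = -9 - 108*(-15) = -9 + 1620 = 1611)
√(D - 1*4609) = √(1611 - 1*4609) = √(1611 - 4609) = √(-2998) = I*√2998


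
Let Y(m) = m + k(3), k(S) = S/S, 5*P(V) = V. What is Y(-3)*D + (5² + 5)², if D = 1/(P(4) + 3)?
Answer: 17090/19 ≈ 899.47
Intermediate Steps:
P(V) = V/5
k(S) = 1
Y(m) = 1 + m (Y(m) = m + 1 = 1 + m)
D = 5/19 (D = 1/((⅕)*4 + 3) = 1/(⅘ + 3) = 1/(19/5) = 5/19 ≈ 0.26316)
Y(-3)*D + (5² + 5)² = (1 - 3)*(5/19) + (5² + 5)² = -2*5/19 + (25 + 5)² = -10/19 + 30² = -10/19 + 900 = 17090/19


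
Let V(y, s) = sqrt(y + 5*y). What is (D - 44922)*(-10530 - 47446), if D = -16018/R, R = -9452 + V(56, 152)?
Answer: 3635438200836115/1395937 - 58041223*sqrt(21)/1395937 ≈ 2.6043e+9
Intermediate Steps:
V(y, s) = sqrt(6)*sqrt(y) (V(y, s) = sqrt(6*y) = sqrt(6)*sqrt(y))
R = -9452 + 4*sqrt(21) (R = -9452 + sqrt(6)*sqrt(56) = -9452 + sqrt(6)*(2*sqrt(14)) = -9452 + 4*sqrt(21) ≈ -9433.7)
D = -16018/(-9452 + 4*sqrt(21)) ≈ 1.6980
(D - 44922)*(-10530 - 47446) = ((18925267/11167496 + 8009*sqrt(21)/11167496) - 44922)*(-10530 - 47446) = (-501647330045/11167496 + 8009*sqrt(21)/11167496)*(-57976) = 3635438200836115/1395937 - 58041223*sqrt(21)/1395937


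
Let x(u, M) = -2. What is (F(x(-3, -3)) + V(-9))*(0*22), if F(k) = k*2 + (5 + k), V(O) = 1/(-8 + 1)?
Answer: 0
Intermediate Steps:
V(O) = -1/7 (V(O) = 1/(-7) = -1/7)
F(k) = 5 + 3*k (F(k) = 2*k + (5 + k) = 5 + 3*k)
(F(x(-3, -3)) + V(-9))*(0*22) = ((5 + 3*(-2)) - 1/7)*(0*22) = ((5 - 6) - 1/7)*0 = (-1 - 1/7)*0 = -8/7*0 = 0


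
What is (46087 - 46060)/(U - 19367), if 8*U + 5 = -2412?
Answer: -72/52451 ≈ -0.0013727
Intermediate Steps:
U = -2417/8 (U = -5/8 + (1/8)*(-2412) = -5/8 - 603/2 = -2417/8 ≈ -302.13)
(46087 - 46060)/(U - 19367) = (46087 - 46060)/(-2417/8 - 19367) = 27/(-157353/8) = 27*(-8/157353) = -72/52451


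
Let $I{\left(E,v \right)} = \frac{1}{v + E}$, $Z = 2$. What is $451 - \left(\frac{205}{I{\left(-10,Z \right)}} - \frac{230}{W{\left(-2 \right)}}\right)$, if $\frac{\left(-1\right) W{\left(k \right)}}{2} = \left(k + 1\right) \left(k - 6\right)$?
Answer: $\frac{16613}{8} \approx 2076.6$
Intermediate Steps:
$W{\left(k \right)} = - 2 \left(1 + k\right) \left(-6 + k\right)$ ($W{\left(k \right)} = - 2 \left(k + 1\right) \left(k - 6\right) = - 2 \left(1 + k\right) \left(-6 + k\right)$)
$I{\left(E,v \right)} = \frac{1}{E + v}$
$451 - \left(\frac{205}{I{\left(-10,Z \right)}} - \frac{230}{W{\left(-2 \right)}}\right) = 451 - \left(\frac{205}{\frac{1}{-10 + 2}} - \frac{230}{12 - 2 \left(-2\right)^{2} + 10 \left(-2\right)}\right) = 451 - \left(\frac{205}{\frac{1}{-8}} - \frac{230}{12 - 8 - 20}\right) = 451 - \left(\frac{205}{- \frac{1}{8}} - \frac{230}{12 - 8 - 20}\right) = 451 - \left(205 \left(-8\right) - \frac{230}{-16}\right) = 451 - \left(-1640 - - \frac{115}{8}\right) = 451 - \left(-1640 + \frac{115}{8}\right) = 451 - - \frac{13005}{8} = 451 + \frac{13005}{8} = \frac{16613}{8}$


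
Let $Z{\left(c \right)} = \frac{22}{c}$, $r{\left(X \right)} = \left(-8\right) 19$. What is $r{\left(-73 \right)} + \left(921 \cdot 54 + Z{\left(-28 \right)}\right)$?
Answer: $\frac{694137}{14} \approx 49581.0$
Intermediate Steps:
$r{\left(X \right)} = -152$
$r{\left(-73 \right)} + \left(921 \cdot 54 + Z{\left(-28 \right)}\right) = -152 + \left(921 \cdot 54 + \frac{22}{-28}\right) = -152 + \left(49734 + 22 \left(- \frac{1}{28}\right)\right) = -152 + \left(49734 - \frac{11}{14}\right) = -152 + \frac{696265}{14} = \frac{694137}{14}$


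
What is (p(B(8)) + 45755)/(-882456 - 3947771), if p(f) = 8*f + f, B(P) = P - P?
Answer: -45755/4830227 ≈ -0.0094726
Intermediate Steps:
B(P) = 0
p(f) = 9*f
(p(B(8)) + 45755)/(-882456 - 3947771) = (9*0 + 45755)/(-882456 - 3947771) = (0 + 45755)/(-4830227) = 45755*(-1/4830227) = -45755/4830227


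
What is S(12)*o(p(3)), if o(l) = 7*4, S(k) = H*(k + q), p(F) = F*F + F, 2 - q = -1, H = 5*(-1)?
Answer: -2100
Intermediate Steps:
H = -5
q = 3 (q = 2 - 1*(-1) = 2 + 1 = 3)
p(F) = F + F**2 (p(F) = F**2 + F = F + F**2)
S(k) = -15 - 5*k (S(k) = -5*(k + 3) = -5*(3 + k) = -15 - 5*k)
o(l) = 28
S(12)*o(p(3)) = (-15 - 5*12)*28 = (-15 - 60)*28 = -75*28 = -2100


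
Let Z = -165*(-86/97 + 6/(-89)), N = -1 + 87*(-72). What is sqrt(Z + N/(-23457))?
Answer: 5*sqrt(5278458623523357)/28929183 ≈ 12.557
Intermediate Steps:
N = -6265 (N = -1 - 6264 = -6265)
Z = 1358940/8633 (Z = -165*(-86*1/97 + 6*(-1/89)) = -165*(-86/97 - 6/89) = -165*(-8236/8633) = 1358940/8633 ≈ 157.41)
sqrt(Z + N/(-23457)) = sqrt(1358940/8633 - 6265/(-23457)) = sqrt(1358940/8633 - 6265*(-1/23457)) = sqrt(1358940/8633 + 895/3351) = sqrt(4561534475/28929183) = 5*sqrt(5278458623523357)/28929183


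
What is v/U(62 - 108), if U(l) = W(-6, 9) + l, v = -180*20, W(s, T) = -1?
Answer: 3600/47 ≈ 76.596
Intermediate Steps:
v = -3600
U(l) = -1 + l
v/U(62 - 108) = -3600/(-1 + (62 - 108)) = -3600/(-1 - 46) = -3600/(-47) = -3600*(-1/47) = 3600/47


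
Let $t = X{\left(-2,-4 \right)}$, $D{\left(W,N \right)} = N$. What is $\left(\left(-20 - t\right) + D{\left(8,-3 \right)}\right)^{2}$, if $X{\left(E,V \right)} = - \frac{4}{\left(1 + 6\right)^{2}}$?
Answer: $\frac{1261129}{2401} \approx 525.25$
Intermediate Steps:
$X{\left(E,V \right)} = - \frac{4}{49}$ ($X{\left(E,V \right)} = - \frac{4}{7^{2}} = - \frac{4}{49}$)
$t = - \frac{4}{49} \approx -0.081633$
$\left(\left(-20 - t\right) + D{\left(8,-3 \right)}\right)^{2} = \left(\left(-20 - - \frac{4}{49}\right) - 3\right)^{2} = \left(\left(-20 + \frac{4}{49}\right) - 3\right)^{2} = \left(- \frac{976}{49} - 3\right)^{2} = \left(- \frac{1123}{49}\right)^{2} = \frac{1261129}{2401}$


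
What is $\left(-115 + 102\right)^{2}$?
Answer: $169$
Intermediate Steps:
$\left(-115 + 102\right)^{2} = \left(-13\right)^{2} = 169$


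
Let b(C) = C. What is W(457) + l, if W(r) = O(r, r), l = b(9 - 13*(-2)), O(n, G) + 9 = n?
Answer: 483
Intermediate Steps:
O(n, G) = -9 + n
l = 35 (l = 9 - 13*(-2) = 9 + 26 = 35)
W(r) = -9 + r
W(457) + l = (-9 + 457) + 35 = 448 + 35 = 483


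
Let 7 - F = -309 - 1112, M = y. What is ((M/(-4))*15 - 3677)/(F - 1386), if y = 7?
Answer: -14813/168 ≈ -88.173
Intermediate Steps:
M = 7
F = 1428 (F = 7 - (-309 - 1112) = 7 - 1*(-1421) = 7 + 1421 = 1428)
((M/(-4))*15 - 3677)/(F - 1386) = ((7/(-4))*15 - 3677)/(1428 - 1386) = (-¼*7*15 - 3677)/42 = (-7/4*15 - 3677)*(1/42) = (-105/4 - 3677)*(1/42) = -14813/4*1/42 = -14813/168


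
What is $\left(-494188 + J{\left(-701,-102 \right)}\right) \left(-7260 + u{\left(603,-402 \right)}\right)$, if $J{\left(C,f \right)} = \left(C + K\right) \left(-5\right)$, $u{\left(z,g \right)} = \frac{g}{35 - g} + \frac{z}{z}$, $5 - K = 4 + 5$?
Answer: $\frac{1556670073855}{437} \approx 3.5622 \cdot 10^{9}$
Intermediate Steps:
$K = -4$ ($K = 5 - \left(4 + 5\right) = 5 - 9 = -4$)
$u{\left(z,g \right)} = 1 + \frac{g}{35 - g}$ ($u{\left(z,g \right)} = \frac{g}{35 - g} + 1 = 1 + \frac{g}{35 - g}$)
$J{\left(C,f \right)} = 20 - 5 C$ ($J{\left(C,f \right)} = \left(C - 4\right) \left(-5\right) = \left(-4 + C\right) \left(-5\right) = 20 - 5 C$)
$\left(-494188 + J{\left(-701,-102 \right)}\right) \left(-7260 + u{\left(603,-402 \right)}\right) = \left(-494188 + \left(20 - -3505\right)\right) \left(-7260 - \frac{35}{-35 - 402}\right) = \left(-494188 + \left(20 + 3505\right)\right) \left(-7260 - \frac{35}{-437}\right) = \left(-494188 + 3525\right) \left(-7260 - - \frac{35}{437}\right) = - 490663 \left(-7260 + \frac{35}{437}\right) = \left(-490663\right) \left(- \frac{3172585}{437}\right) = \frac{1556670073855}{437}$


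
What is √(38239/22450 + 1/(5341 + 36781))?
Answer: 3*√423101331153042/47281945 ≈ 1.3051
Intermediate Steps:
√(38239/22450 + 1/(5341 + 36781)) = √(38239*(1/22450) + 1/42122) = √(38239/22450 + 1/42122) = √(402681402/236409725) = 3*√423101331153042/47281945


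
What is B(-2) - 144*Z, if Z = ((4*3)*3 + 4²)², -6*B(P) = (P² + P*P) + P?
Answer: -389377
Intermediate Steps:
B(P) = -P²/3 - P/6 (B(P) = -((P² + P*P) + P)/6 = -((P² + P²) + P)/6 = -(2*P² + P)/6 = -(P + 2*P²)/6 = -P²/3 - P/6)
Z = 2704 (Z = (12*3 + 16)² = (36 + 16)² = 52² = 2704)
B(-2) - 144*Z = -⅙*(-2)*(1 + 2*(-2)) - 144*2704 = -⅙*(-2)*(1 - 4) - 389376 = -⅙*(-2)*(-3) - 389376 = -1 - 389376 = -389377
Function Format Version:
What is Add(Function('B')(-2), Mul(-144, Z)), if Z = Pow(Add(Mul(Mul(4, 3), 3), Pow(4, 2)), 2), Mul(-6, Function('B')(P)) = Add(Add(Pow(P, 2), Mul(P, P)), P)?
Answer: -389377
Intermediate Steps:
Function('B')(P) = Add(Mul(Rational(-1, 3), Pow(P, 2)), Mul(Rational(-1, 6), P)) (Function('B')(P) = Mul(Rational(-1, 6), Add(Add(Pow(P, 2), Mul(P, P)), P)) = Mul(Rational(-1, 6), Add(Add(Pow(P, 2), Pow(P, 2)), P)) = Mul(Rational(-1, 6), Add(Mul(2, Pow(P, 2)), P)) = Mul(Rational(-1, 6), Add(P, Mul(2, Pow(P, 2)))) = Add(Mul(Rational(-1, 3), Pow(P, 2)), Mul(Rational(-1, 6), P)))
Z = 2704 (Z = Pow(Add(Mul(12, 3), 16), 2) = Pow(Add(36, 16), 2) = Pow(52, 2) = 2704)
Add(Function('B')(-2), Mul(-144, Z)) = Add(Mul(Rational(-1, 6), -2, Add(1, Mul(2, -2))), Mul(-144, 2704)) = Add(Mul(Rational(-1, 6), -2, Add(1, -4)), -389376) = Add(Mul(Rational(-1, 6), -2, -3), -389376) = Add(-1, -389376) = -389377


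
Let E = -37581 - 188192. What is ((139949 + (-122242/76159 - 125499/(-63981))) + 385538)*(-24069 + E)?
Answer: -213244933114988429168/1624242993 ≈ -1.3129e+11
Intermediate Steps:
E = -225773
((139949 + (-122242/76159 - 125499/(-63981))) + 385538)*(-24069 + E) = ((139949 + (-122242/76159 - 125499/(-63981))) + 385538)*(-24069 - 225773) = ((139949 + (-122242*1/76159 - 125499*(-1/63981))) + 385538)*(-249842) = ((139949 + (-122242/76159 + 41833/21327)) + 385538)*(-249842) = ((139949 + 578904313/1624242993) + 385538)*(-249842) = (227311761531670/1624242993 + 385538)*(-249842) = (853519156566904/1624242993)*(-249842) = -213244933114988429168/1624242993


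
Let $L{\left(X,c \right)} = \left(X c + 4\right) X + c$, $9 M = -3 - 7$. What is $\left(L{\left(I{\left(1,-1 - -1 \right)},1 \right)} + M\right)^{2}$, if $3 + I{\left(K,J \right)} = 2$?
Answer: $\frac{784}{81} \approx 9.679$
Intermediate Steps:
$I{\left(K,J \right)} = -1$ ($I{\left(K,J \right)} = -3 + 2 = -1$)
$M = - \frac{10}{9}$ ($M = \frac{-3 - 7}{9} = \frac{1}{9} \left(-10\right) = - \frac{10}{9} \approx -1.1111$)
$L{\left(X,c \right)} = c + X \left(4 + X c\right)$ ($L{\left(X,c \right)} = \left(4 + X c\right) X + c = X \left(4 + X c\right) + c = c + X \left(4 + X c\right)$)
$\left(L{\left(I{\left(1,-1 - -1 \right)},1 \right)} + M\right)^{2} = \left(\left(1 + 4 \left(-1\right) + 1 \left(-1\right)^{2}\right) - \frac{10}{9}\right)^{2} = \left(\left(1 - 4 + 1 \cdot 1\right) - \frac{10}{9}\right)^{2} = \left(\left(1 - 4 + 1\right) - \frac{10}{9}\right)^{2} = \left(-2 - \frac{10}{9}\right)^{2} = \left(- \frac{28}{9}\right)^{2} = \frac{784}{81}$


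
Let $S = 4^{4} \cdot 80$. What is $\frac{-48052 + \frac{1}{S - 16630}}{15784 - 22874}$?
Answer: $\frac{185000199}{27296500} \approx 6.7774$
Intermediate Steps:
$S = 20480$ ($S = 256 \cdot 80 = 20480$)
$\frac{-48052 + \frac{1}{S - 16630}}{15784 - 22874} = \frac{-48052 + \frac{1}{20480 - 16630}}{15784 - 22874} = \frac{-48052 + \frac{1}{3850}}{-7090} = \left(-48052 + \frac{1}{3850}\right) \left(- \frac{1}{7090}\right) = \left(- \frac{185000199}{3850}\right) \left(- \frac{1}{7090}\right) = \frac{185000199}{27296500}$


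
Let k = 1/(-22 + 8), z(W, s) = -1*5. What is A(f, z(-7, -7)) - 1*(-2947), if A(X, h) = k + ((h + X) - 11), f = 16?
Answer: 41257/14 ≈ 2946.9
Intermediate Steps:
z(W, s) = -5
k = -1/14 (k = 1/(-14) = -1/14 ≈ -0.071429)
A(X, h) = -155/14 + X + h (A(X, h) = -1/14 + ((h + X) - 11) = -1/14 + ((X + h) - 11) = -1/14 + (-11 + X + h) = -155/14 + X + h)
A(f, z(-7, -7)) - 1*(-2947) = (-155/14 + 16 - 5) - 1*(-2947) = -1/14 + 2947 = 41257/14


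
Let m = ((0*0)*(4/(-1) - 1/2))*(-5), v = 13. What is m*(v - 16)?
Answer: 0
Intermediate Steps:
m = 0 (m = (0*(4*(-1) - 1*1/2))*(-5) = (0*(-4 - 1/2))*(-5) = (0*(-9/2))*(-5) = 0*(-5) = 0)
m*(v - 16) = 0*(13 - 16) = 0*(-3) = 0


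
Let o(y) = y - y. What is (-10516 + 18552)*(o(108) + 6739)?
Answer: 54154604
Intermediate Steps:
o(y) = 0
(-10516 + 18552)*(o(108) + 6739) = (-10516 + 18552)*(0 + 6739) = 8036*6739 = 54154604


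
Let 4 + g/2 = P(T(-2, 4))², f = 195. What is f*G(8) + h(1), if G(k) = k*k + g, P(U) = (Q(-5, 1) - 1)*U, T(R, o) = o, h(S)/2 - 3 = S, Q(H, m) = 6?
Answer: 166928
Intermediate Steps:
h(S) = 6 + 2*S
P(U) = 5*U (P(U) = (6 - 1)*U = 5*U)
g = 792 (g = -8 + 2*(5*4)² = -8 + 2*20² = -8 + 2*400 = -8 + 800 = 792)
G(k) = 792 + k² (G(k) = k*k + 792 = k² + 792 = 792 + k²)
f*G(8) + h(1) = 195*(792 + 8²) + (6 + 2*1) = 195*(792 + 64) + (6 + 2) = 195*856 + 8 = 166920 + 8 = 166928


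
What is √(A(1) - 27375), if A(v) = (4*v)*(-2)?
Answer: I*√27383 ≈ 165.48*I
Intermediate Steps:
A(v) = -8*v
√(A(1) - 27375) = √(-8*1 - 27375) = √(-8 - 27375) = √(-27383) = I*√27383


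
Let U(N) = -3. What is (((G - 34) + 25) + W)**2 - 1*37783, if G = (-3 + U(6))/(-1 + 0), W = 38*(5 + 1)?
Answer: 12842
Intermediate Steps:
W = 228 (W = 38*6 = 228)
G = 6 (G = (-3 - 3)/(-1 + 0) = -6/(-1) = -6*(-1) = 6)
(((G - 34) + 25) + W)**2 - 1*37783 = (((6 - 34) + 25) + 228)**2 - 1*37783 = ((-28 + 25) + 228)**2 - 37783 = (-3 + 228)**2 - 37783 = 225**2 - 37783 = 50625 - 37783 = 12842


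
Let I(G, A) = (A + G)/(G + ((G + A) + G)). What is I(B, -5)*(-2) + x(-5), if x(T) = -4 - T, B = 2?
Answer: 7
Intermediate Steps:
I(G, A) = (A + G)/(A + 3*G) (I(G, A) = (A + G)/(G + ((A + G) + G)) = (A + G)/(G + (A + 2*G)) = (A + G)/(A + 3*G))
I(B, -5)*(-2) + x(-5) = ((-5 + 2)/(-5 + 3*2))*(-2) + (-4 - 1*(-5)) = (-3/(-5 + 6))*(-2) + (-4 + 5) = (-3/1)*(-2) + 1 = (1*(-3))*(-2) + 1 = -3*(-2) + 1 = 6 + 1 = 7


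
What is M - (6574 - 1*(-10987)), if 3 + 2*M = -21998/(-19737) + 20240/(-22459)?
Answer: -915875264069/52149798 ≈ -17562.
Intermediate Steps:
M = -72661391/52149798 (M = -3/2 + (-21998/(-19737) + 20240/(-22459))/2 = -3/2 + (-21998*(-1/19737) + 20240*(-1/22459))/2 = -3/2 + (1294/1161 - 20240/22459)/2 = -3/2 + (½)*(5563306/26074899) = -3/2 + 2781653/26074899 = -72661391/52149798 ≈ -1.3933)
M - (6574 - 1*(-10987)) = -72661391/52149798 - (6574 - 1*(-10987)) = -72661391/52149798 - (6574 + 10987) = -72661391/52149798 - 1*17561 = -72661391/52149798 - 17561 = -915875264069/52149798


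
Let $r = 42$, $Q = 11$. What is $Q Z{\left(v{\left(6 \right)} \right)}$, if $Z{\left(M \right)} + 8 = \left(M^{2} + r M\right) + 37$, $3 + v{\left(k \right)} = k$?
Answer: $1804$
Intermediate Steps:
$v{\left(k \right)} = -3 + k$
$Z{\left(M \right)} = 29 + M^{2} + 42 M$ ($Z{\left(M \right)} = -8 + \left(\left(M^{2} + 42 M\right) + 37\right) = -8 + \left(37 + M^{2} + 42 M\right) = 29 + M^{2} + 42 M$)
$Q Z{\left(v{\left(6 \right)} \right)} = 11 \left(29 + \left(-3 + 6\right)^{2} + 42 \left(-3 + 6\right)\right) = 11 \left(29 + 3^{2} + 42 \cdot 3\right) = 11 \left(29 + 9 + 126\right) = 11 \cdot 164 = 1804$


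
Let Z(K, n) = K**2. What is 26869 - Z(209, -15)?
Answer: -16812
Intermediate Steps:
26869 - Z(209, -15) = 26869 - 1*209**2 = 26869 - 1*43681 = 26869 - 43681 = -16812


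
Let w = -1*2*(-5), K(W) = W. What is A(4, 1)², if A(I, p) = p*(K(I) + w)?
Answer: 196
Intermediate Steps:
w = 10 (w = -2*(-5) = 10)
A(I, p) = p*(10 + I) (A(I, p) = p*(I + 10) = p*(10 + I))
A(4, 1)² = (1*(10 + 4))² = (1*14)² = 14² = 196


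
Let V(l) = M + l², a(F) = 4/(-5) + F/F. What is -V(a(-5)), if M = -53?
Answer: 1324/25 ≈ 52.960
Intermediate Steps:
a(F) = ⅕ (a(F) = 4*(-⅕) + 1 = -⅘ + 1 = ⅕)
V(l) = -53 + l²
-V(a(-5)) = -(-53 + (⅕)²) = -(-53 + 1/25) = -1*(-1324/25) = 1324/25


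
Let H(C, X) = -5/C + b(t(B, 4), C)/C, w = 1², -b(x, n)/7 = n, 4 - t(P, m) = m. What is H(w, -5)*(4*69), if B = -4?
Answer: -3312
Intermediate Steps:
t(P, m) = 4 - m
b(x, n) = -7*n
w = 1
H(C, X) = -7 - 5/C (H(C, X) = -5/C + (-7*C)/C = -5/C - 7 = -7 - 5/C)
H(w, -5)*(4*69) = (-7 - 5/1)*(4*69) = (-7 - 5*1)*276 = (-7 - 5)*276 = -12*276 = -3312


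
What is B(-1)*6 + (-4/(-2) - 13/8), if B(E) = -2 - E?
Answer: -45/8 ≈ -5.6250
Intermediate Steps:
B(-1)*6 + (-4/(-2) - 13/8) = (-2 - 1*(-1))*6 + (-4/(-2) - 13/8) = (-2 + 1)*6 + (-4*(-½) - 13*⅛) = -1*6 + (2 - 13/8) = -6 + 3/8 = -45/8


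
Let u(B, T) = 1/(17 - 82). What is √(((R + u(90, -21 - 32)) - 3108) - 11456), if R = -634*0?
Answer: I*√61532965/65 ≈ 120.68*I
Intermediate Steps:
u(B, T) = -1/65 (u(B, T) = 1/(-65) = -1/65)
R = 0
√(((R + u(90, -21 - 32)) - 3108) - 11456) = √(((0 - 1/65) - 3108) - 11456) = √((-1/65 - 3108) - 11456) = √(-202021/65 - 11456) = √(-946661/65) = I*√61532965/65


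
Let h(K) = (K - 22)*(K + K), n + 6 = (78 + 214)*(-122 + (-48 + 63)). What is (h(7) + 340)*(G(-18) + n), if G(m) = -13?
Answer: -4064190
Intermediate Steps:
n = -31250 (n = -6 + (78 + 214)*(-122 + (-48 + 63)) = -6 + 292*(-122 + 15) = -6 + 292*(-107) = -6 - 31244 = -31250)
h(K) = 2*K*(-22 + K) (h(K) = (-22 + K)*(2*K) = 2*K*(-22 + K))
(h(7) + 340)*(G(-18) + n) = (2*7*(-22 + 7) + 340)*(-13 - 31250) = (2*7*(-15) + 340)*(-31263) = (-210 + 340)*(-31263) = 130*(-31263) = -4064190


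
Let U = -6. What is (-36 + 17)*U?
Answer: 114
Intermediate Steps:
(-36 + 17)*U = (-36 + 17)*(-6) = -19*(-6) = 114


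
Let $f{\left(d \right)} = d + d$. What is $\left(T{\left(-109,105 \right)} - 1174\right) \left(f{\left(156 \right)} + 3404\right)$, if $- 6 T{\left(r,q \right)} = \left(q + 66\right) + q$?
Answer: $-4533520$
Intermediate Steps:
$f{\left(d \right)} = 2 d$
$T{\left(r,q \right)} = -11 - \frac{q}{3}$ ($T{\left(r,q \right)} = - \frac{\left(q + 66\right) + q}{6} = - \frac{\left(66 + q\right) + q}{6} = - \frac{66 + 2 q}{6} = -11 - \frac{q}{3}$)
$\left(T{\left(-109,105 \right)} - 1174\right) \left(f{\left(156 \right)} + 3404\right) = \left(\left(-11 - 35\right) - 1174\right) \left(2 \cdot 156 + 3404\right) = \left(\left(-11 - 35\right) - 1174\right) \left(312 + 3404\right) = \left(-46 - 1174\right) 3716 = \left(-1220\right) 3716 = -4533520$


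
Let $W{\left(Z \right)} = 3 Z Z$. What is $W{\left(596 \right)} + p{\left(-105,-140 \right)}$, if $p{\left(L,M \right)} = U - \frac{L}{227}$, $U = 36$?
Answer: $\frac{241910373}{227} \approx 1.0657 \cdot 10^{6}$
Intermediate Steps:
$p{\left(L,M \right)} = 36 - \frac{L}{227}$
$W{\left(Z \right)} = 3 Z^{2}$
$W{\left(596 \right)} + p{\left(-105,-140 \right)} = 3 \cdot 596^{2} + \left(36 - - \frac{105}{227}\right) = 3 \cdot 355216 + \left(36 + \frac{105}{227}\right) = 1065648 + \frac{8277}{227} = \frac{241910373}{227}$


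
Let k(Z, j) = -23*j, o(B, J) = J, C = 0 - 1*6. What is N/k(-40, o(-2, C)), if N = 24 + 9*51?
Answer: 7/2 ≈ 3.5000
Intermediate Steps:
C = -6 (C = 0 - 6 = -6)
N = 483 (N = 24 + 459 = 483)
N/k(-40, o(-2, C)) = 483/((-23*(-6))) = 483/138 = 483*(1/138) = 7/2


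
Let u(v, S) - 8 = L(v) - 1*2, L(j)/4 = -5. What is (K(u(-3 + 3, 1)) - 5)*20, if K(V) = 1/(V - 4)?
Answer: -910/9 ≈ -101.11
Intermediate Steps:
L(j) = -20 (L(j) = 4*(-5) = -20)
u(v, S) = -14 (u(v, S) = 8 + (-20 - 1*2) = 8 + (-20 - 2) = 8 - 22 = -14)
K(V) = 1/(-4 + V)
(K(u(-3 + 3, 1)) - 5)*20 = (1/(-4 - 14) - 5)*20 = (1/(-18) - 5)*20 = (-1/18 - 5)*20 = -91/18*20 = -910/9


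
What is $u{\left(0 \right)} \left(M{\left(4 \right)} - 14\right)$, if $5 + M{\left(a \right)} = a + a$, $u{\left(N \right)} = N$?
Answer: $0$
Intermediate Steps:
$M{\left(a \right)} = -5 + 2 a$ ($M{\left(a \right)} = -5 + \left(a + a\right) = -5 + 2 a$)
$u{\left(0 \right)} \left(M{\left(4 \right)} - 14\right) = 0 \left(\left(-5 + 2 \cdot 4\right) - 14\right) = 0 \left(\left(-5 + 8\right) - 14\right) = 0 \left(3 - 14\right) = 0 \left(-11\right) = 0$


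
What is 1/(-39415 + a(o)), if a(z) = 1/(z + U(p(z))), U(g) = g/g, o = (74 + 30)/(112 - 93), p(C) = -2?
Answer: -123/4848026 ≈ -2.5371e-5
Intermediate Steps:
o = 104/19 ≈ 5.4737
U(g) = 1
a(z) = 1/(1 + z) (a(z) = 1/(z + 1) = 1/(1 + z))
1/(-39415 + a(o)) = 1/(-39415 + 1/(1 + 104/19)) = 1/(-39415 + 1/(123/19)) = 1/(-39415 + 19/123) = 1/(-4848026/123) = -123/4848026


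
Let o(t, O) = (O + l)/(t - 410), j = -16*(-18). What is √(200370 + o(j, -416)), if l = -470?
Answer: √745603793/61 ≈ 447.64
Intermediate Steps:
j = 288
o(t, O) = (-470 + O)/(-410 + t) (o(t, O) = (O - 470)/(t - 410) = (-470 + O)/(-410 + t))
√(200370 + o(j, -416)) = √(200370 + (-470 - 416)/(-410 + 288)) = √(200370 - 886/(-122)) = √(200370 - 1/122*(-886)) = √(200370 + 443/61) = √(12223013/61) = √745603793/61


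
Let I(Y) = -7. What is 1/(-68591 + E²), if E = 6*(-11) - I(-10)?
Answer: -1/65110 ≈ -1.5359e-5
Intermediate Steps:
E = -59 (E = 6*(-11) - 1*(-7) = -66 + 7 = -59)
1/(-68591 + E²) = 1/(-68591 + (-59)²) = 1/(-68591 + 3481) = 1/(-65110) = -1/65110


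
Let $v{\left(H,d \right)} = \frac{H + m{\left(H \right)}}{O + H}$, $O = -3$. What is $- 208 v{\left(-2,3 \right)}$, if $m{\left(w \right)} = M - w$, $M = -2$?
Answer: $- \frac{416}{5} \approx -83.2$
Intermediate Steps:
$m{\left(w \right)} = -2 - w$
$v{\left(H,d \right)} = - \frac{2}{-3 + H}$ ($v{\left(H,d \right)} = \frac{H - \left(2 + H\right)}{-3 + H} = - \frac{2}{-3 + H}$)
$- 208 v{\left(-2,3 \right)} = - 208 \left(- \frac{2}{-3 - 2}\right) = - 208 \left(- \frac{2}{-5}\right) = - 208 \left(\left(-2\right) \left(- \frac{1}{5}\right)\right) = \left(-208\right) \frac{2}{5} = - \frac{416}{5}$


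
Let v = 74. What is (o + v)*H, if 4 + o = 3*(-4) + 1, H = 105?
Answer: 6195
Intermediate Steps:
o = -15 (o = -4 + (3*(-4) + 1) = -4 + (-12 + 1) = -4 - 11 = -15)
(o + v)*H = (-15 + 74)*105 = 59*105 = 6195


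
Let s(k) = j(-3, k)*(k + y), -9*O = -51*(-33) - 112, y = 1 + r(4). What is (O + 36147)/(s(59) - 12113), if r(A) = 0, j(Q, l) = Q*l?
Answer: -323752/204597 ≈ -1.5824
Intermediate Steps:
y = 1 (y = 1 + 0 = 1)
O = -1571/9 (O = -(-51*(-33) - 112)/9 = -(1683 - 112)/9 = -⅑*1571 = -1571/9 ≈ -174.56)
s(k) = -3*k*(1 + k) (s(k) = (-3*k)*(k + 1) = (-3*k)*(1 + k) = -3*k*(1 + k))
(O + 36147)/(s(59) - 12113) = (-1571/9 + 36147)/(-3*59*(1 + 59) - 12113) = 323752/(9*(-3*59*60 - 12113)) = 323752/(9*(-10620 - 12113)) = (323752/9)/(-22733) = (323752/9)*(-1/22733) = -323752/204597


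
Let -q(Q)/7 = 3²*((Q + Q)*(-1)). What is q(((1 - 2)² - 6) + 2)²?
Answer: 142884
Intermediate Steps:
q(Q) = 126*Q (q(Q) = -7*3²*(Q + Q)*(-1) = -63*(2*Q)*(-1) = -63*(-2*Q) = -(-126)*Q = 126*Q)
q(((1 - 2)² - 6) + 2)² = (126*(((1 - 2)² - 6) + 2))² = (126*(((-1)² - 6) + 2))² = (126*((1 - 6) + 2))² = (126*(-5 + 2))² = (126*(-3))² = (-378)² = 142884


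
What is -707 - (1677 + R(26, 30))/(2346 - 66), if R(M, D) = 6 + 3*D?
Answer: -537911/760 ≈ -707.78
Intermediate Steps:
-707 - (1677 + R(26, 30))/(2346 - 66) = -707 - (1677 + (6 + 3*30))/(2346 - 66) = -707 - (1677 + (6 + 90))/2280 = -707 - (1677 + 96)/2280 = -707 - 1773/2280 = -707 - 1*591/760 = -707 - 591/760 = -537911/760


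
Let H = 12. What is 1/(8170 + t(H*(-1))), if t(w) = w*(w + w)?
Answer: 1/8458 ≈ 0.00011823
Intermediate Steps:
t(w) = 2*w**2 (t(w) = w*(2*w) = 2*w**2)
1/(8170 + t(H*(-1))) = 1/(8170 + 2*(12*(-1))**2) = 1/(8170 + 2*(-12)**2) = 1/(8170 + 2*144) = 1/(8170 + 288) = 1/8458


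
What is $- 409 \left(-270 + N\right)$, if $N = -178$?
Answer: $183232$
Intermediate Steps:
$- 409 \left(-270 + N\right) = - 409 \left(-270 - 178\right) = \left(-409\right) \left(-448\right) = 183232$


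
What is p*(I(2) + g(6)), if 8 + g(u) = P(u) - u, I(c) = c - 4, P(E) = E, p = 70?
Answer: -700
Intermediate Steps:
I(c) = -4 + c
g(u) = -8 (g(u) = -8 + (u - u) = -8 + 0 = -8)
p*(I(2) + g(6)) = 70*((-4 + 2) - 8) = 70*(-2 - 8) = 70*(-10) = -700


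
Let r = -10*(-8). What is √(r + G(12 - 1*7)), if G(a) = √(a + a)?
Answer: √(80 + √10) ≈ 9.1193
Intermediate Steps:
G(a) = √2*√a (G(a) = √(2*a) = √2*√a)
r = 80
√(r + G(12 - 1*7)) = √(80 + √2*√(12 - 1*7)) = √(80 + √2*√(12 - 7)) = √(80 + √2*√5) = √(80 + √10)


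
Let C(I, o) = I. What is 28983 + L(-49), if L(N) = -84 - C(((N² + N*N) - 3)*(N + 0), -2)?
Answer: 264050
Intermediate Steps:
L(N) = -84 - N*(-3 + 2*N²) (L(N) = -84 - ((N² + N*N) - 3)*(N + 0) = -84 - ((N² + N²) - 3)*N = -84 - (2*N² - 3)*N = -84 - (-3 + 2*N²)*N = -84 - N*(-3 + 2*N²))
28983 + L(-49) = 28983 + (-84 - 2*(-49)³ + 3*(-49)) = 28983 + (-84 - 2*(-117649) - 147) = 28983 + (-84 + 235298 - 147) = 28983 + 235067 = 264050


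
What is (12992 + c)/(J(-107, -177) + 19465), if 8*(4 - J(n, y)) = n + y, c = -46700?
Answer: -22472/13003 ≈ -1.7282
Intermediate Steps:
J(n, y) = 4 - n/8 - y/8 (J(n, y) = 4 - (n + y)/8 = 4 + (-n/8 - y/8) = 4 - n/8 - y/8)
(12992 + c)/(J(-107, -177) + 19465) = (12992 - 46700)/((4 - ⅛*(-107) - ⅛*(-177)) + 19465) = -33708/((4 + 107/8 + 177/8) + 19465) = -33708/(79/2 + 19465) = -33708/39009/2 = -33708*2/39009 = -22472/13003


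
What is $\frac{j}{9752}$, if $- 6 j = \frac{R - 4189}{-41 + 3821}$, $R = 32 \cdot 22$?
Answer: $\frac{697}{44235072} \approx 1.5757 \cdot 10^{-5}$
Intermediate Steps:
$R = 704$
$j = \frac{697}{4536}$ ($j = - \frac{\left(704 - 4189\right) \frac{1}{-41 + 3821}}{6} = - \frac{\left(-3485\right) \frac{1}{3780}}{6} = \left(- \frac{1}{6}\right) \left(- \frac{697}{756}\right) = \frac{697}{4536} \approx 0.15366$)
$\frac{j}{9752} = \frac{697}{4536 \cdot 9752} = \frac{697}{4536} \cdot \frac{1}{9752} = \frac{697}{44235072}$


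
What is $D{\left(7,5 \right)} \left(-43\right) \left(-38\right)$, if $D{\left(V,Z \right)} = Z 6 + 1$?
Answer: $50654$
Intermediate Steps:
$D{\left(V,Z \right)} = 1 + 6 Z$ ($D{\left(V,Z \right)} = 6 Z + 1 = 1 + 6 Z$)
$D{\left(7,5 \right)} \left(-43\right) \left(-38\right) = \left(1 + 6 \cdot 5\right) \left(-43\right) \left(-38\right) = \left(1 + 30\right) \left(-43\right) \left(-38\right) = 31 \left(-43\right) \left(-38\right) = \left(-1333\right) \left(-38\right) = 50654$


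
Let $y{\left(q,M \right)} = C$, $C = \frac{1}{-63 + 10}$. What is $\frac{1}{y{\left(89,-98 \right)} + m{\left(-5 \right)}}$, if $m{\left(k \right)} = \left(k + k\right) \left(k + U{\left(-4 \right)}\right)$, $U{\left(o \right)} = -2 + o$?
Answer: $\frac{53}{5829} \approx 0.0090925$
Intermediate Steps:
$C = - \frac{1}{53}$ ($C = \frac{1}{-53} = - \frac{1}{53} \approx -0.018868$)
$y{\left(q,M \right)} = - \frac{1}{53}$
$m{\left(k \right)} = 2 k \left(-6 + k\right)$ ($m{\left(k \right)} = \left(k + k\right) \left(k - 6\right) = 2 k \left(k - 6\right) = 2 k \left(-6 + k\right)$)
$\frac{1}{y{\left(89,-98 \right)} + m{\left(-5 \right)}} = \frac{1}{- \frac{1}{53} + 2 \left(-5\right) \left(-6 - 5\right)} = \frac{1}{- \frac{1}{53} + 2 \left(-5\right) \left(-11\right)} = \frac{1}{- \frac{1}{53} + 110} = \frac{1}{\frac{5829}{53}} = \frac{53}{5829}$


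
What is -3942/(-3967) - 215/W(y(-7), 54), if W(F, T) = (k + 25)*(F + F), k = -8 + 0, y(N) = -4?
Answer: 1389017/539512 ≈ 2.5746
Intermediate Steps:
k = -8
W(F, T) = 34*F (W(F, T) = (-8 + 25)*(F + F) = 17*(2*F) = 34*F)
-3942/(-3967) - 215/W(y(-7), 54) = -3942/(-3967) - 215/(34*(-4)) = -3942*(-1/3967) - 215/(-136) = 3942/3967 - 215*(-1/136) = 3942/3967 + 215/136 = 1389017/539512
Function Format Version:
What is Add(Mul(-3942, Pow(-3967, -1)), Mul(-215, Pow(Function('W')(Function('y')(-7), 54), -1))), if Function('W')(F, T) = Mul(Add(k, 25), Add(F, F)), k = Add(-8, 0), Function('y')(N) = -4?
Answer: Rational(1389017, 539512) ≈ 2.5746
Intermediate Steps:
k = -8
Function('W')(F, T) = Mul(34, F) (Function('W')(F, T) = Mul(Add(-8, 25), Add(F, F)) = Mul(17, Mul(2, F)) = Mul(34, F))
Add(Mul(-3942, Pow(-3967, -1)), Mul(-215, Pow(Function('W')(Function('y')(-7), 54), -1))) = Add(Mul(-3942, Pow(-3967, -1)), Mul(-215, Pow(Mul(34, -4), -1))) = Add(Mul(-3942, Rational(-1, 3967)), Mul(-215, Pow(-136, -1))) = Add(Rational(3942, 3967), Mul(-215, Rational(-1, 136))) = Add(Rational(3942, 3967), Rational(215, 136)) = Rational(1389017, 539512)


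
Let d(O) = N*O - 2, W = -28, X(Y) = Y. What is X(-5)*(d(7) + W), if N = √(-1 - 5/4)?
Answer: 150 - 105*I/2 ≈ 150.0 - 52.5*I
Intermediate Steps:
N = 3*I/2 (N = √(-1 - 5*¼) = √(-1 - 5/4) = √(-9/4) = 3*I/2 ≈ 1.5*I)
d(O) = -2 + 3*I*O/2 (d(O) = (3*I/2)*O - 2 = 3*I*O/2 - 2 = -2 + 3*I*O/2)
X(-5)*(d(7) + W) = -5*((-2 + (3/2)*I*7) - 28) = -5*((-2 + 21*I/2) - 28) = -5*(-30 + 21*I/2) = 150 - 105*I/2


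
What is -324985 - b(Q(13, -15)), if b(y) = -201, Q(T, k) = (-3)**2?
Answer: -324784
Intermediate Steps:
Q(T, k) = 9
-324985 - b(Q(13, -15)) = -324985 - 1*(-201) = -324985 + 201 = -324784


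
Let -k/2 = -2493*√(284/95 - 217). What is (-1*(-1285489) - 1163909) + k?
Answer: 121580 + 44874*I*√23845/95 ≈ 1.2158e+5 + 72941.0*I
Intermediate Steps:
k = 44874*I*√23845/95 (k = -(-4986)*√(284/95 - 217) = -(-4986)*√(-20331/95) = -(-4986)*9*I*√23845/95 = -(-44874)*I*√23845/95 = 44874*I*√23845/95 ≈ 72941.0*I)
(-1*(-1285489) - 1163909) + k = (-1*(-1285489) - 1163909) + 44874*I*√23845/95 = (1285489 - 1163909) + 44874*I*√23845/95 = 121580 + 44874*I*√23845/95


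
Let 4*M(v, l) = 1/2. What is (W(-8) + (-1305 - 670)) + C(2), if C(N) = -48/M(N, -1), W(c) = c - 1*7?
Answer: -2374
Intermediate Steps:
W(c) = -7 + c (W(c) = c - 7 = -7 + c)
M(v, l) = ⅛ (M(v, l) = (¼)/2 = (¼)*(½) = ⅛)
C(N) = -384 (C(N) = -48/⅛ = -48*8 = -384)
(W(-8) + (-1305 - 670)) + C(2) = ((-7 - 8) + (-1305 - 670)) - 384 = (-15 - 1975) - 384 = -1990 - 384 = -2374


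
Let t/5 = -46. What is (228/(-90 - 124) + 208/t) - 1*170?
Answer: -2116088/12305 ≈ -171.97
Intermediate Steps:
t = -230 (t = 5*(-46) = -230)
(228/(-90 - 124) + 208/t) - 1*170 = (228/(-90 - 124) + 208/(-230)) - 1*170 = (228/(-214) + 208*(-1/230)) - 170 = (228*(-1/214) - 104/115) - 170 = (-114/107 - 104/115) - 170 = -24238/12305 - 170 = -2116088/12305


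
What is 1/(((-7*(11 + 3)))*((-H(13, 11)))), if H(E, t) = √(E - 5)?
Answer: √2/392 ≈ 0.0036077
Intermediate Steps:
H(E, t) = √(-5 + E)
1/(((-7*(11 + 3)))*((-H(13, 11)))) = 1/(((-7*(11 + 3)))*((-√(-5 + 13)))) = 1/(((-7*14))*((-√8))) = 1/((-98)*((-2*√2))) = -(-√2/4)/98 = -(-1)*√2/392 = √2/392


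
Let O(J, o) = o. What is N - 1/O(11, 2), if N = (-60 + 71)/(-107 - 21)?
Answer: -75/128 ≈ -0.58594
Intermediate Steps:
N = -11/128 (N = 11/(-128) = 11*(-1/128) = -11/128 ≈ -0.085938)
N - 1/O(11, 2) = -11/128 - 1/2 = -75/128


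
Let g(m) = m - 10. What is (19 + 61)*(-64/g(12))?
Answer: -2560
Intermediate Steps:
g(m) = -10 + m
(19 + 61)*(-64/g(12)) = (19 + 61)*(-64/(-10 + 12)) = 80*(-64/2) = 80*(-64*½) = 80*(-32) = -2560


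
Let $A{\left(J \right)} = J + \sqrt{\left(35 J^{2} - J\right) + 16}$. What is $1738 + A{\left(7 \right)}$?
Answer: $1745 + 2 \sqrt{431} \approx 1786.5$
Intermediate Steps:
$A{\left(J \right)} = J + \sqrt{16 - J + 35 J^{2}}$ ($A{\left(J \right)} = J + \sqrt{\left(- J + 35 J^{2}\right) + 16} = J + \sqrt{16 - J + 35 J^{2}}$)
$1738 + A{\left(7 \right)} = 1738 + \left(7 + \sqrt{16 - 7 + 35 \cdot 7^{2}}\right) = 1738 + \left(7 + \sqrt{16 - 7 + 35 \cdot 49}\right) = 1738 + \left(7 + \sqrt{16 - 7 + 1715}\right) = 1738 + \left(7 + \sqrt{1724}\right) = 1738 + \left(7 + 2 \sqrt{431}\right) = 1745 + 2 \sqrt{431}$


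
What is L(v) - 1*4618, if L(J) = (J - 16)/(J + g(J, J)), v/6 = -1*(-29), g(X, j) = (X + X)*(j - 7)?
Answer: -134591531/29145 ≈ -4618.0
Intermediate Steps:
g(X, j) = 2*X*(-7 + j) (g(X, j) = (2*X)*(-7 + j) = 2*X*(-7 + j))
v = 174 (v = 6*(-1*(-29)) = 6*29 = 174)
L(J) = (-16 + J)/(J + 2*J*(-7 + J)) (L(J) = (J - 16)/(J + 2*J*(-7 + J)) = (-16 + J)/(J + 2*J*(-7 + J)))
L(v) - 1*4618 = (-16 + 174)/(174*(-13 + 2*174)) - 1*4618 = (1/174)*158/(-13 + 348) - 4618 = (1/174)*158/335 - 4618 = (1/174)*(1/335)*158 - 4618 = 79/29145 - 4618 = -134591531/29145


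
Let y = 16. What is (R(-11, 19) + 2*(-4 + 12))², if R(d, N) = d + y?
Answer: 441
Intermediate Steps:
R(d, N) = 16 + d (R(d, N) = d + 16 = 16 + d)
(R(-11, 19) + 2*(-4 + 12))² = ((16 - 11) + 2*(-4 + 12))² = (5 + 2*8)² = (5 + 16)² = 21² = 441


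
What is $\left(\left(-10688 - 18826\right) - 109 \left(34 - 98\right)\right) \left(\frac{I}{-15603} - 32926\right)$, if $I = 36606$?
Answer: $\frac{3859865272464}{5201} \approx 7.4214 \cdot 10^{8}$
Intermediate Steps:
$\left(\left(-10688 - 18826\right) - 109 \left(34 - 98\right)\right) \left(\frac{I}{-15603} - 32926\right) = \left(\left(-10688 - 18826\right) - 109 \left(34 - 98\right)\right) \left(\frac{36606}{-15603} - 32926\right) = \left(\left(-10688 - 18826\right) - -6976\right) \left(36606 \left(- \frac{1}{15603}\right) - 32926\right) = \left(-29514 + 6976\right) \left(- \frac{12202}{5201} - 32926\right) = \left(-22538\right) \left(- \frac{171260328}{5201}\right) = \frac{3859865272464}{5201}$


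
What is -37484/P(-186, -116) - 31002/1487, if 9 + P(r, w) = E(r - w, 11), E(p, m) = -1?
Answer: 27714344/7435 ≈ 3727.6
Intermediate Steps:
P(r, w) = -10 (P(r, w) = -9 - 1 = -10)
-37484/P(-186, -116) - 31002/1487 = -37484/(-10) - 31002/1487 = -37484*(-⅒) - 31002*1/1487 = 18742/5 - 31002/1487 = 27714344/7435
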